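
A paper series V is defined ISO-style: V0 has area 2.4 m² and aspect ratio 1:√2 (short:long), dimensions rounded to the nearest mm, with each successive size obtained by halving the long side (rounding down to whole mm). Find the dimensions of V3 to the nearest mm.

Let V0's short side be w mm. w · w√2 = 2.4 m² = 2,400,000 mm², so w ≈ 1302.7 mm and w√2 ≈ 1842.3 mm → V0 = 1303 × 1842 mm.
V1: ⌊1842/2⌋ × 1303 = 921 × 1303 mm
V2: ⌊1303/2⌋ × 921 = 651 × 921 mm
V3: ⌊921/2⌋ × 651 = 460 × 651 mm

460 × 651 mm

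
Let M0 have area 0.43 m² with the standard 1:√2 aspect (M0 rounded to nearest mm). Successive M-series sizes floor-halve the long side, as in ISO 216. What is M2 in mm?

Let M0's short side be w mm. w · w√2 = 0.43 m² = 430,000 mm², so w ≈ 551.4 mm and w√2 ≈ 779.8 mm → M0 = 551 × 780 mm.
M1: ⌊780/2⌋ × 551 = 390 × 551 mm
M2: ⌊551/2⌋ × 390 = 275 × 390 mm

275 × 390 mm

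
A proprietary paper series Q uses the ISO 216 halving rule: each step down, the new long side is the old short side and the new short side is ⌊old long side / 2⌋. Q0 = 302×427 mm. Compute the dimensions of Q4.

75 × 106 mm

Q1: ⌊427/2⌋ × 302 = 213 × 302 mm
Q2: ⌊302/2⌋ × 213 = 151 × 213 mm
Q3: ⌊213/2⌋ × 151 = 106 × 151 mm
Q4: ⌊151/2⌋ × 106 = 75 × 106 mm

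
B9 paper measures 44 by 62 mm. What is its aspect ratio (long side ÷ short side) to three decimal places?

1.409

62 / 44 = 1.409
ISO 216 targets √2 ≈ 1.414; the -0.005 deviation is from mm rounding.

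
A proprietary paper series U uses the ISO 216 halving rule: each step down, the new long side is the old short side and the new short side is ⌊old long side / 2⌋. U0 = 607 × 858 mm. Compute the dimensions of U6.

U1: ⌊858/2⌋ × 607 = 429 × 607 mm
U2: ⌊607/2⌋ × 429 = 303 × 429 mm
U3: ⌊429/2⌋ × 303 = 214 × 303 mm
U4: ⌊303/2⌋ × 214 = 151 × 214 mm
U5: ⌊214/2⌋ × 151 = 107 × 151 mm
U6: ⌊151/2⌋ × 107 = 75 × 107 mm

75 × 107 mm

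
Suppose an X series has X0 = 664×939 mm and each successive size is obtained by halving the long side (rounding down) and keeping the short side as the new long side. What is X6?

83 × 117 mm

X1 = 469 × 664 mm (from X0 by 1 halving).
X2: ⌊664/2⌋ × 469 = 332 × 469 mm
X3: ⌊469/2⌋ × 332 = 234 × 332 mm
X4: ⌊332/2⌋ × 234 = 166 × 234 mm
X5: ⌊234/2⌋ × 166 = 117 × 166 mm
X6: ⌊166/2⌋ × 117 = 83 × 117 mm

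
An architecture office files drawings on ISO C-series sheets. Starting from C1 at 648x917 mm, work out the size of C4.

229 × 324 mm

C2: ⌊917/2⌋ × 648 = 458 × 648 mm
C3: ⌊648/2⌋ × 458 = 324 × 458 mm
C4: ⌊458/2⌋ × 324 = 229 × 324 mm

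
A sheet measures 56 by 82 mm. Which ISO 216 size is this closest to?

Aspect ratio 82/56 ≈ 1.464 (ISO target is √2 ≈ 1.414).
In the C-series (envelope sizes, between A and B): C8 = 57 × 81 mm.
Off by 2 mm total — nearest standard size.

C8 (57 × 81 mm)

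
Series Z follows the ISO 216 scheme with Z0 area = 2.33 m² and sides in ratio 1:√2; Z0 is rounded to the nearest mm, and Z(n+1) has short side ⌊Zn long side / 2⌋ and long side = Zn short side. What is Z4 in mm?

321 × 453 mm

Let Z0's short side be w mm. w · w√2 = 2.33 m² = 2,330,000 mm², so w ≈ 1283.6 mm and w√2 ≈ 1815.2 mm → Z0 = 1284 × 1815 mm.
Z1: ⌊1815/2⌋ × 1284 = 907 × 1284 mm
Z2: ⌊1284/2⌋ × 907 = 642 × 907 mm
Z3: ⌊907/2⌋ × 642 = 453 × 642 mm
Z4: ⌊642/2⌋ × 453 = 321 × 453 mm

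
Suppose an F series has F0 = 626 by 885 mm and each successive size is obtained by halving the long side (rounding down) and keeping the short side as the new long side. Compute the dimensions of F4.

156 × 221 mm

F1: ⌊885/2⌋ × 626 = 442 × 626 mm
F2: ⌊626/2⌋ × 442 = 313 × 442 mm
F3: ⌊442/2⌋ × 313 = 221 × 313 mm
F4: ⌊313/2⌋ × 221 = 156 × 221 mm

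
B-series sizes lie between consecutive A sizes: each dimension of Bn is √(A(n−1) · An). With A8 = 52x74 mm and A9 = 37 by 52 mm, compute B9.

44 × 62 mm

Short side: √(52 · 37) = √1924 ≈ 43.9 → 44 mm
Long side: √(74 · 52) = √3848 ≈ 62.0 → 62 mm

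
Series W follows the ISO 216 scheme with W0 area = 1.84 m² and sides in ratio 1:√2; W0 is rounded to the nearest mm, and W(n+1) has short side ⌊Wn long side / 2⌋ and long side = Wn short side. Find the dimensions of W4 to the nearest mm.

285 × 403 mm

Let W0's short side be w mm. w · w√2 = 1.84 m² = 1,840,000 mm², so w ≈ 1140.6 mm and w√2 ≈ 1613.1 mm → W0 = 1141 × 1613 mm.
W1: ⌊1613/2⌋ × 1141 = 806 × 1141 mm
W2: ⌊1141/2⌋ × 806 = 570 × 806 mm
W3: ⌊806/2⌋ × 570 = 403 × 570 mm
W4: ⌊570/2⌋ × 403 = 285 × 403 mm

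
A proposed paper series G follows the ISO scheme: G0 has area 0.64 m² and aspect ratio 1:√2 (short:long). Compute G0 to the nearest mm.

673 × 951 mm

Let the short side be w mm. Then w · w√2 = 0.64 m² = 640,000 mm².
w² = 640,000/√2, so w ≈ 672.7 mm; long side = w√2 ≈ 951.4 mm.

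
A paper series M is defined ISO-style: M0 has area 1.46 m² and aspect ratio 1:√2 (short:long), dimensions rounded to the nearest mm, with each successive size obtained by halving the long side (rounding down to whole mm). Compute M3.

Let M0's short side be w mm. w · w√2 = 1.46 m² = 1,460,000 mm², so w ≈ 1016.1 mm and w√2 ≈ 1436.9 mm → M0 = 1016 × 1437 mm.
M1: ⌊1437/2⌋ × 1016 = 718 × 1016 mm
M2: ⌊1016/2⌋ × 718 = 508 × 718 mm
M3: ⌊718/2⌋ × 508 = 359 × 508 mm

359 × 508 mm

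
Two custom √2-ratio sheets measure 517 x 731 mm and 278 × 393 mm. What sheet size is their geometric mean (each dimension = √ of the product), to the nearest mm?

379 × 536 mm

Short side: √(517 · 278) = √143726 ≈ 379.1 → 379 mm
Long side: √(731 · 393) = √287283 ≈ 536.0 → 536 mm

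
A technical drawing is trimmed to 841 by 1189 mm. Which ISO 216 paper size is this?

Aspect ratio 1189/841 ≈ 1.414 — close to the ISO √2 ≈ 1.414.
In the A-series (A0 area = 1 m²): A0 = 841 × 1189 mm.

A0 (841 × 1189 mm)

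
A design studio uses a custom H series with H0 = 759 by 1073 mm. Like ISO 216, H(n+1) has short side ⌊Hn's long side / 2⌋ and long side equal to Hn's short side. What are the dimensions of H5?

H1: ⌊1073/2⌋ × 759 = 536 × 759 mm
H2: ⌊759/2⌋ × 536 = 379 × 536 mm
H3: ⌊536/2⌋ × 379 = 268 × 379 mm
H4: ⌊379/2⌋ × 268 = 189 × 268 mm
H5: ⌊268/2⌋ × 189 = 134 × 189 mm

134 × 189 mm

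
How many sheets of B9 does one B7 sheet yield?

4

B7 = 88 × 125 mm; B9 = 44 × 62 mm.
Each halving step doubles the count; 2 steps from B7 to B9.
2^2 = 4.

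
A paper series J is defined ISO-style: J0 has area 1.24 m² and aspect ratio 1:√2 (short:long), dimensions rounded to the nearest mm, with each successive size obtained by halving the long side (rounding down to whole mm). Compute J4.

Let J0's short side be w mm. w · w√2 = 1.24 m² = 1,240,000 mm², so w ≈ 936.4 mm and w√2 ≈ 1324.2 mm → J0 = 936 × 1324 mm.
J1: ⌊1324/2⌋ × 936 = 662 × 936 mm
J2: ⌊936/2⌋ × 662 = 468 × 662 mm
J3: ⌊662/2⌋ × 468 = 331 × 468 mm
J4: ⌊468/2⌋ × 331 = 234 × 331 mm

234 × 331 mm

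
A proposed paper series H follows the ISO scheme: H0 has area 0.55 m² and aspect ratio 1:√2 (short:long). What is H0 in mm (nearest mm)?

Let the short side be w mm. Then w · w√2 = 0.55 m² = 550,000 mm².
w² = 550,000/√2, so w ≈ 623.6 mm; long side = w√2 ≈ 881.9 mm.

624 × 882 mm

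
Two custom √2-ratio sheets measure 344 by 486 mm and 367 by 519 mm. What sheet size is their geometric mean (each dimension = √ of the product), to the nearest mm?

355 × 502 mm

Short side: √(344 · 367) = √126248 ≈ 355.3 → 355 mm
Long side: √(486 · 519) = √252234 ≈ 502.2 → 502 mm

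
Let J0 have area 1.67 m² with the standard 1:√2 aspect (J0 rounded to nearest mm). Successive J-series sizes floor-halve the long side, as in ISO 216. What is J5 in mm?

Let J0's short side be w mm. w · w√2 = 1.67 m² = 1,670,000 mm², so w ≈ 1086.7 mm and w√2 ≈ 1536.8 mm → J0 = 1087 × 1537 mm.
J1: ⌊1537/2⌋ × 1087 = 768 × 1087 mm
J2: ⌊1087/2⌋ × 768 = 543 × 768 mm
J3: ⌊768/2⌋ × 543 = 384 × 543 mm
J4: ⌊543/2⌋ × 384 = 271 × 384 mm
J5: ⌊384/2⌋ × 271 = 192 × 271 mm

192 × 271 mm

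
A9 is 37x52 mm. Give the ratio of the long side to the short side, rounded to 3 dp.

1.405

52 / 37 = 1.405
ISO 216 targets √2 ≈ 1.414; the -0.009 deviation is from mm rounding.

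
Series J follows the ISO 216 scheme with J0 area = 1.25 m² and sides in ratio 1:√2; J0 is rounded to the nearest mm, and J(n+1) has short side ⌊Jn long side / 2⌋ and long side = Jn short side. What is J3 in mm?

Let J0's short side be w mm. w · w√2 = 1.25 m² = 1,250,000 mm², so w ≈ 940.2 mm and w√2 ≈ 1329.6 mm → J0 = 940 × 1330 mm.
J1: ⌊1330/2⌋ × 940 = 665 × 940 mm
J2: ⌊940/2⌋ × 665 = 470 × 665 mm
J3: ⌊665/2⌋ × 470 = 332 × 470 mm

332 × 470 mm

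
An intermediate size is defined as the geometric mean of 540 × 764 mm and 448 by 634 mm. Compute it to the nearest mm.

Short side: √(540 · 448) = √241920 ≈ 491.9 → 492 mm
Long side: √(764 · 634) = √484376 ≈ 696.0 → 696 mm

492 × 696 mm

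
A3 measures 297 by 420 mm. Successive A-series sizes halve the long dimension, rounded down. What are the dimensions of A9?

A4: ⌊420/2⌋ × 297 = 210 × 297 mm
A5: ⌊297/2⌋ × 210 = 148 × 210 mm
A6: ⌊210/2⌋ × 148 = 105 × 148 mm
A7: ⌊148/2⌋ × 105 = 74 × 105 mm
A8: ⌊105/2⌋ × 74 = 52 × 74 mm
A9: ⌊74/2⌋ × 52 = 37 × 52 mm

37 × 52 mm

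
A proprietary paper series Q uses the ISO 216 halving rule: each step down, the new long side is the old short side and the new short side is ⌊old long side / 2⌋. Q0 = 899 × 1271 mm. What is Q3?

317 × 449 mm

Q1: ⌊1271/2⌋ × 899 = 635 × 899 mm
Q2: ⌊899/2⌋ × 635 = 449 × 635 mm
Q3: ⌊635/2⌋ × 449 = 317 × 449 mm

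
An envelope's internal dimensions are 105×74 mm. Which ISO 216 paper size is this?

Aspect ratio 105/74 ≈ 1.419 — close to the ISO √2 ≈ 1.414.
In the A-series (A0 area = 1 m²): A7 = 74 × 105 mm.

A7 (74 × 105 mm)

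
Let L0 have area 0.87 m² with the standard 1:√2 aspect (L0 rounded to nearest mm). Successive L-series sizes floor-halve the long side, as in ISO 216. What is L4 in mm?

196 × 277 mm

Let L0's short side be w mm. w · w√2 = 0.87 m² = 870,000 mm², so w ≈ 784.3 mm and w√2 ≈ 1109.2 mm → L0 = 784 × 1109 mm.
L1: ⌊1109/2⌋ × 784 = 554 × 784 mm
L2: ⌊784/2⌋ × 554 = 392 × 554 mm
L3: ⌊554/2⌋ × 392 = 277 × 392 mm
L4: ⌊392/2⌋ × 277 = 196 × 277 mm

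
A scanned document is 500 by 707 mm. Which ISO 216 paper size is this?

Aspect ratio 707/500 ≈ 1.414 — close to the ISO √2 ≈ 1.414.
In the B-series (B0 = 1000 × 1414 mm): B2 = 500 × 707 mm.

B2 (500 × 707 mm)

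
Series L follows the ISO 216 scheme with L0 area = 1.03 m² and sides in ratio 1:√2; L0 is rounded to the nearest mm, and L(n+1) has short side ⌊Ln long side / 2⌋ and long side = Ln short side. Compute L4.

213 × 301 mm

Let L0's short side be w mm. w · w√2 = 1.03 m² = 1,030,000 mm², so w ≈ 853.4 mm and w√2 ≈ 1206.9 mm → L0 = 853 × 1207 mm.
L1: ⌊1207/2⌋ × 853 = 603 × 853 mm
L2: ⌊853/2⌋ × 603 = 426 × 603 mm
L3: ⌊603/2⌋ × 426 = 301 × 426 mm
L4: ⌊426/2⌋ × 301 = 213 × 301 mm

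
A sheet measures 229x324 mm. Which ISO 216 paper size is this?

Aspect ratio 324/229 ≈ 1.415 — close to the ISO √2 ≈ 1.414.
In the C-series (envelope sizes, between A and B): C4 = 229 × 324 mm.

C4 (229 × 324 mm)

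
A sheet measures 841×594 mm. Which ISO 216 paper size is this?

A1 (594 × 841 mm)

Aspect ratio 841/594 ≈ 1.416 — close to the ISO √2 ≈ 1.414.
In the A-series (A0 area = 1 m²): A1 = 594 × 841 mm.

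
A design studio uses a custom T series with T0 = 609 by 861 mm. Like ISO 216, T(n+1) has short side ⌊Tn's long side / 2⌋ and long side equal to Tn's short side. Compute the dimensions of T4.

T1 = 430 × 609 mm (from T0 by 1 halving).
T2: ⌊609/2⌋ × 430 = 304 × 430 mm
T3: ⌊430/2⌋ × 304 = 215 × 304 mm
T4: ⌊304/2⌋ × 215 = 152 × 215 mm

152 × 215 mm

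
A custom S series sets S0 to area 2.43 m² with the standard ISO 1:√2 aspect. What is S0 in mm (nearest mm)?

Let the short side be w mm. Then w · w√2 = 2.43 m² = 2,430,000 mm².
w² = 2,430,000/√2, so w ≈ 1310.8 mm; long side = w√2 ≈ 1853.8 mm.

1311 × 1854 mm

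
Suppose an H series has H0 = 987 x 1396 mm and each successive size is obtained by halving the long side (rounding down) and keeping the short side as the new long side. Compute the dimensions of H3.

H1: ⌊1396/2⌋ × 987 = 698 × 987 mm
H2: ⌊987/2⌋ × 698 = 493 × 698 mm
H3: ⌊698/2⌋ × 493 = 349 × 493 mm

349 × 493 mm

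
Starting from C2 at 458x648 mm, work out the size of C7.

81 × 114 mm

C3: ⌊648/2⌋ × 458 = 324 × 458 mm
C4: ⌊458/2⌋ × 324 = 229 × 324 mm
C5: ⌊324/2⌋ × 229 = 162 × 229 mm
C6: ⌊229/2⌋ × 162 = 114 × 162 mm
C7: ⌊162/2⌋ × 114 = 81 × 114 mm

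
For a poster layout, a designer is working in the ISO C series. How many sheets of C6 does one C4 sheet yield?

4

C4 = 229 × 324 mm; C6 = 114 × 162 mm.
Each halving step doubles the count; 2 steps from C4 to C6.
2^2 = 4.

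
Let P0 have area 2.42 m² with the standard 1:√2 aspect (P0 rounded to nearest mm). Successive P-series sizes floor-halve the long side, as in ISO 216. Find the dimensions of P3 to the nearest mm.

Let P0's short side be w mm. w · w√2 = 2.42 m² = 2,420,000 mm², so w ≈ 1308.1 mm and w√2 ≈ 1850.0 mm → P0 = 1308 × 1850 mm.
P1: ⌊1850/2⌋ × 1308 = 925 × 1308 mm
P2: ⌊1308/2⌋ × 925 = 654 × 925 mm
P3: ⌊925/2⌋ × 654 = 462 × 654 mm

462 × 654 mm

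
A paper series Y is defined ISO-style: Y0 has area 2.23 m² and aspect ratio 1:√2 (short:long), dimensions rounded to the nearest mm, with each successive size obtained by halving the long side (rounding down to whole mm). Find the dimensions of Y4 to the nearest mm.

314 × 444 mm

Let Y0's short side be w mm. w · w√2 = 2.23 m² = 2,230,000 mm², so w ≈ 1255.7 mm and w√2 ≈ 1775.9 mm → Y0 = 1256 × 1776 mm.
Y1: ⌊1776/2⌋ × 1256 = 888 × 1256 mm
Y2: ⌊1256/2⌋ × 888 = 628 × 888 mm
Y3: ⌊888/2⌋ × 628 = 444 × 628 mm
Y4: ⌊628/2⌋ × 444 = 314 × 444 mm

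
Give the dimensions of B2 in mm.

B0 = 1000 × 1414 mm (B0 has a 1000 mm short side, aspect 1:√2).
B1: ⌊1414/2⌋ × 1000 = 707 × 1000 mm
B2: ⌊1000/2⌋ × 707 = 500 × 707 mm

500 × 707 mm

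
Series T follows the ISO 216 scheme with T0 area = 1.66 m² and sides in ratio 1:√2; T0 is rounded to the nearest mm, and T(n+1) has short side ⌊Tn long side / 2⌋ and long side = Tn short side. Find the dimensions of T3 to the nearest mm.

383 × 541 mm

Let T0's short side be w mm. w · w√2 = 1.66 m² = 1,660,000 mm², so w ≈ 1083.4 mm and w√2 ≈ 1532.2 mm → T0 = 1083 × 1532 mm.
T1: ⌊1532/2⌋ × 1083 = 766 × 1083 mm
T2: ⌊1083/2⌋ × 766 = 541 × 766 mm
T3: ⌊766/2⌋ × 541 = 383 × 541 mm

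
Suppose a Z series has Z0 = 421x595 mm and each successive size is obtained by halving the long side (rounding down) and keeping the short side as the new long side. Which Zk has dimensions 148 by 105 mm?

Z4

Z0: 421 × 595 mm
Z1: 297 × 421 mm
Z2: 210 × 297 mm
Z3: 148 × 210 mm
Z4: 105 × 148 mm
Z5: 74 × 105 mm
→ matches Z4.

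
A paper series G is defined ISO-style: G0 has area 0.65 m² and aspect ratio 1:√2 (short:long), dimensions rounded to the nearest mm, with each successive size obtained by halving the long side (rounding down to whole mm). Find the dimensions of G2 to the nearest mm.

Let G0's short side be w mm. w · w√2 = 0.65 m² = 650,000 mm², so w ≈ 678.0 mm and w√2 ≈ 958.8 mm → G0 = 678 × 959 mm.
G1: ⌊959/2⌋ × 678 = 479 × 678 mm
G2: ⌊678/2⌋ × 479 = 339 × 479 mm

339 × 479 mm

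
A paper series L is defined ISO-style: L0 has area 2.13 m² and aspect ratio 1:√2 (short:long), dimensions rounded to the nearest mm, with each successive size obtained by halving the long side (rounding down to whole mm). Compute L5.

217 × 306 mm

Let L0's short side be w mm. w · w√2 = 2.13 m² = 2,130,000 mm², so w ≈ 1227.2 mm and w√2 ≈ 1735.6 mm → L0 = 1227 × 1736 mm.
L1: ⌊1736/2⌋ × 1227 = 868 × 1227 mm
L2: ⌊1227/2⌋ × 868 = 613 × 868 mm
L3: ⌊868/2⌋ × 613 = 434 × 613 mm
L4: ⌊613/2⌋ × 434 = 306 × 434 mm
L5: ⌊434/2⌋ × 306 = 217 × 306 mm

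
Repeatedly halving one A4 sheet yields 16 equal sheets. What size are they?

A8

16 = 2^4, so 4 halving steps.
A4 → A5 → … → A8 after 4 steps.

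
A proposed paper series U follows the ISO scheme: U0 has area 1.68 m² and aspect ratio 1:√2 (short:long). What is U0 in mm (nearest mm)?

Let the short side be w mm. Then w · w√2 = 1.68 m² = 1,680,000 mm².
w² = 1,680,000/√2, so w ≈ 1089.9 mm; long side = w√2 ≈ 1541.4 mm.

1090 × 1541 mm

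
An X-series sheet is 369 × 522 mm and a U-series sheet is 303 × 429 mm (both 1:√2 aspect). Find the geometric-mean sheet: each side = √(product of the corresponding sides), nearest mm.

Short side: √(369 · 303) = √111807 ≈ 334.4 → 334 mm
Long side: √(522 · 429) = √223938 ≈ 473.2 → 473 mm

334 × 473 mm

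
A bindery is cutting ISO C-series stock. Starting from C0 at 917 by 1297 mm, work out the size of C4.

C1: ⌊1297/2⌋ × 917 = 648 × 917 mm
C2: ⌊917/2⌋ × 648 = 458 × 648 mm
C3: ⌊648/2⌋ × 458 = 324 × 458 mm
C4: ⌊458/2⌋ × 324 = 229 × 324 mm

229 × 324 mm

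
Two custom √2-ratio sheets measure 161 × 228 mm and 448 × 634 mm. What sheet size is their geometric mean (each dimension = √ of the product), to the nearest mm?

269 × 380 mm

Short side: √(161 · 448) = √72128 ≈ 268.6 → 269 mm
Long side: √(228 · 634) = √144552 ≈ 380.2 → 380 mm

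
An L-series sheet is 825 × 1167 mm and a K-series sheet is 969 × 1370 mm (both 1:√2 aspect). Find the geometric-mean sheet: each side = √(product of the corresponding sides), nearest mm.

Short side: √(825 · 969) = √799425 ≈ 894.1 → 894 mm
Long side: √(1167 · 1370) = √1598790 ≈ 1264.4 → 1264 mm

894 × 1264 mm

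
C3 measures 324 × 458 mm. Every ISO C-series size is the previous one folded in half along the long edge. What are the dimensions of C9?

40 × 57 mm

C4: ⌊458/2⌋ × 324 = 229 × 324 mm
C5: ⌊324/2⌋ × 229 = 162 × 229 mm
C6: ⌊229/2⌋ × 162 = 114 × 162 mm
C7: ⌊162/2⌋ × 114 = 81 × 114 mm
C8: ⌊114/2⌋ × 81 = 57 × 81 mm
C9: ⌊81/2⌋ × 57 = 40 × 57 mm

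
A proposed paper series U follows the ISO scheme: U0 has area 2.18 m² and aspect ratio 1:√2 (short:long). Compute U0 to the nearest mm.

1242 × 1756 mm

Let the short side be w mm. Then w · w√2 = 2.18 m² = 2,180,000 mm².
w² = 2,180,000/√2, so w ≈ 1241.6 mm; long side = w√2 ≈ 1755.8 mm.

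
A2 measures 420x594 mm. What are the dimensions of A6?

105 × 148 mm

A3: ⌊594/2⌋ × 420 = 297 × 420 mm
A4: ⌊420/2⌋ × 297 = 210 × 297 mm
A5: ⌊297/2⌋ × 210 = 148 × 210 mm
A6: ⌊210/2⌋ × 148 = 105 × 148 mm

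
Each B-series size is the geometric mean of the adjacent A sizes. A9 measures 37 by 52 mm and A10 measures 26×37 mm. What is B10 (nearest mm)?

31 × 44 mm

Short side: √(37 · 26) = √962 ≈ 31.0 → 31 mm
Long side: √(52 · 37) = √1924 ≈ 43.9 → 44 mm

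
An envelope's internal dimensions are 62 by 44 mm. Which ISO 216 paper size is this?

B9 (44 × 62 mm)

Aspect ratio 62/44 ≈ 1.409 — close to the ISO √2 ≈ 1.414.
In the B-series (B0 = 1000 × 1414 mm): B9 = 44 × 62 mm.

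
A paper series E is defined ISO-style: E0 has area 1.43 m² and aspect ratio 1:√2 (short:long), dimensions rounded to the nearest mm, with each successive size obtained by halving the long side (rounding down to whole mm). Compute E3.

355 × 503 mm

Let E0's short side be w mm. w · w√2 = 1.43 m² = 1,430,000 mm², so w ≈ 1005.6 mm and w√2 ≈ 1422.1 mm → E0 = 1006 × 1422 mm.
E1: ⌊1422/2⌋ × 1006 = 711 × 1006 mm
E2: ⌊1006/2⌋ × 711 = 503 × 711 mm
E3: ⌊711/2⌋ × 503 = 355 × 503 mm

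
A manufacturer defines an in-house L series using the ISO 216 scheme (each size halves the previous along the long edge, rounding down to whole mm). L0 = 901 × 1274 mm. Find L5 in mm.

L1: ⌊1274/2⌋ × 901 = 637 × 901 mm
L2: ⌊901/2⌋ × 637 = 450 × 637 mm
L3: ⌊637/2⌋ × 450 = 318 × 450 mm
L4: ⌊450/2⌋ × 318 = 225 × 318 mm
L5: ⌊318/2⌋ × 225 = 159 × 225 mm

159 × 225 mm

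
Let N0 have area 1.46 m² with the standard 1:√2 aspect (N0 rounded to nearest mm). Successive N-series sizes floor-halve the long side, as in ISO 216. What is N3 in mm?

359 × 508 mm

Let N0's short side be w mm. w · w√2 = 1.46 m² = 1,460,000 mm², so w ≈ 1016.1 mm and w√2 ≈ 1436.9 mm → N0 = 1016 × 1437 mm.
N1: ⌊1437/2⌋ × 1016 = 718 × 1016 mm
N2: ⌊1016/2⌋ × 718 = 508 × 718 mm
N3: ⌊718/2⌋ × 508 = 359 × 508 mm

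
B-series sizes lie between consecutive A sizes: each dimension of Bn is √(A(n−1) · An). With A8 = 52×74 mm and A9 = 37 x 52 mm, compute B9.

Short side: √(52 · 37) = √1924 ≈ 43.9 → 44 mm
Long side: √(74 · 52) = √3848 ≈ 62.0 → 62 mm

44 × 62 mm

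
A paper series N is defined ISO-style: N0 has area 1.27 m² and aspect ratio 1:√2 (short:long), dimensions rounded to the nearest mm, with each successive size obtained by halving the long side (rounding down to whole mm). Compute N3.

Let N0's short side be w mm. w · w√2 = 1.27 m² = 1,270,000 mm², so w ≈ 947.6 mm and w√2 ≈ 1340.2 mm → N0 = 948 × 1340 mm.
N1: ⌊1340/2⌋ × 948 = 670 × 948 mm
N2: ⌊948/2⌋ × 670 = 474 × 670 mm
N3: ⌊670/2⌋ × 474 = 335 × 474 mm

335 × 474 mm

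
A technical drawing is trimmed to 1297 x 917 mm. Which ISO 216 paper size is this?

C0 (917 × 1297 mm)

Aspect ratio 1297/917 ≈ 1.414 — close to the ISO √2 ≈ 1.414.
In the C-series (envelope sizes, between A and B): C0 = 917 × 1297 mm.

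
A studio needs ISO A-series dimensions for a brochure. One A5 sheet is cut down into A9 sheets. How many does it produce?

Each ISO step halves the sheet: 1 × A5 → 2 × A6 → 4 × A7 → 8 × A8 → …
From A5 to A9 is 4 halving steps: 2^4 = 16.

16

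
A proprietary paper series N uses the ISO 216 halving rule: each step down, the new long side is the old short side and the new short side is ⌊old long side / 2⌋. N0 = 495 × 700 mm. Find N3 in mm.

N1: ⌊700/2⌋ × 495 = 350 × 495 mm
N2: ⌊495/2⌋ × 350 = 247 × 350 mm
N3: ⌊350/2⌋ × 247 = 175 × 247 mm

175 × 247 mm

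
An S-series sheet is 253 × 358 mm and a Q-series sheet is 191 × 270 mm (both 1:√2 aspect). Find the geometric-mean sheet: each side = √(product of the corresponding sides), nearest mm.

Short side: √(253 · 191) = √48323 ≈ 219.8 → 220 mm
Long side: √(358 · 270) = √96660 ≈ 310.9 → 311 mm

220 × 311 mm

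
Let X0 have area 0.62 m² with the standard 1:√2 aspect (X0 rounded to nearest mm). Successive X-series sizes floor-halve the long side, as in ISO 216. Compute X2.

Let X0's short side be w mm. w · w√2 = 0.62 m² = 620,000 mm², so w ≈ 662.1 mm and w√2 ≈ 936.4 mm → X0 = 662 × 936 mm.
X1: ⌊936/2⌋ × 662 = 468 × 662 mm
X2: ⌊662/2⌋ × 468 = 331 × 468 mm

331 × 468 mm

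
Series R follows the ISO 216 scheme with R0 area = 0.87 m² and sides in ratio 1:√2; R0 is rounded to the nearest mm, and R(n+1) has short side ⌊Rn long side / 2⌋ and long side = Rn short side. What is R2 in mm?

Let R0's short side be w mm. w · w√2 = 0.87 m² = 870,000 mm², so w ≈ 784.3 mm and w√2 ≈ 1109.2 mm → R0 = 784 × 1109 mm.
R1: ⌊1109/2⌋ × 784 = 554 × 784 mm
R2: ⌊784/2⌋ × 554 = 392 × 554 mm

392 × 554 mm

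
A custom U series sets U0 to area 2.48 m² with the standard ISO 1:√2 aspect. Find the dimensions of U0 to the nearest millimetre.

1324 × 1873 mm

Let the short side be w mm. Then w · w√2 = 2.48 m² = 2,480,000 mm².
w² = 2,480,000/√2, so w ≈ 1324.2 mm; long side = w√2 ≈ 1872.8 mm.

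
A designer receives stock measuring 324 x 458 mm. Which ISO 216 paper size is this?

C3 (324 × 458 mm)

Aspect ratio 458/324 ≈ 1.414 — close to the ISO √2 ≈ 1.414.
In the C-series (envelope sizes, between A and B): C3 = 324 × 458 mm.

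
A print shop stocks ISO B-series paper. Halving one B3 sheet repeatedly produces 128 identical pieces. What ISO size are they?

128 = 2^7, so 7 halving steps.
B3 → B4 → … → B10 after 7 steps.

B10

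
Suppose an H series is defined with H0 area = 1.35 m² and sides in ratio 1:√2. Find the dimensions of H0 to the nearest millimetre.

Let the short side be w mm. Then w · w√2 = 1.35 m² = 1,350,000 mm².
w² = 1,350,000/√2, so w ≈ 977.0 mm; long side = w√2 ≈ 1381.7 mm.

977 × 1382 mm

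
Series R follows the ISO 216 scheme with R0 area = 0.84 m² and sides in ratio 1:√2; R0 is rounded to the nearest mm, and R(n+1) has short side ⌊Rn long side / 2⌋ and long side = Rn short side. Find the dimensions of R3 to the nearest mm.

272 × 385 mm

Let R0's short side be w mm. w · w√2 = 0.84 m² = 840,000 mm², so w ≈ 770.7 mm and w√2 ≈ 1089.9 mm → R0 = 771 × 1090 mm.
R1: ⌊1090/2⌋ × 771 = 545 × 771 mm
R2: ⌊771/2⌋ × 545 = 385 × 545 mm
R3: ⌊545/2⌋ × 385 = 272 × 385 mm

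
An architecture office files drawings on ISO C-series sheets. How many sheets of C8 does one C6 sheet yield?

C6 = 114 × 162 mm; C8 = 57 × 81 mm.
Each halving step doubles the count; 2 steps from C6 to C8.
2^2 = 4.

4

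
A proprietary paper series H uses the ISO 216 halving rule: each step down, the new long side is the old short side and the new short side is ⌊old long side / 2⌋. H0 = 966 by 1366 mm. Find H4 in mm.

241 × 341 mm

H1: ⌊1366/2⌋ × 966 = 683 × 966 mm
H2: ⌊966/2⌋ × 683 = 483 × 683 mm
H3: ⌊683/2⌋ × 483 = 341 × 483 mm
H4: ⌊483/2⌋ × 341 = 241 × 341 mm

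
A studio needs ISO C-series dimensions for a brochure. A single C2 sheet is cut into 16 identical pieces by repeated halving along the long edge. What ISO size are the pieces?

C6

16 = 2^4, so 4 halving steps.
C2 → C3 → … → C6 after 4 steps.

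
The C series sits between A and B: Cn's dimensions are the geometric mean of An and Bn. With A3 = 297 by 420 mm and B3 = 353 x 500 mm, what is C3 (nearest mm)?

Short side: √(297 · 353) = √104841 ≈ 323.8 → 324 mm
Long side: √(420 · 500) = √210000 ≈ 458.3 → 458 mm

324 × 458 mm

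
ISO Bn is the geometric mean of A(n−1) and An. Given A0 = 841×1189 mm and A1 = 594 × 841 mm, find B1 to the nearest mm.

707 × 1000 mm

Short side: √(841 · 594) = √499554 ≈ 706.8 → 707 mm
Long side: √(1189 · 841) = √999949 ≈ 1000.0 → 1000 mm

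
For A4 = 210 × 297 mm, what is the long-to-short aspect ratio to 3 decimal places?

1.414

297 / 210 = 1.414
Matches √2 ≈ 1.414 — the ISO 216 defining ratio.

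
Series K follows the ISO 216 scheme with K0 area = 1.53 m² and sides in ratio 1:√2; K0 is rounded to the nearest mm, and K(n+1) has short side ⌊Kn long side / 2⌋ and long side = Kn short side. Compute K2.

520 × 735 mm

Let K0's short side be w mm. w · w√2 = 1.53 m² = 1,530,000 mm², so w ≈ 1040.1 mm and w√2 ≈ 1471.0 mm → K0 = 1040 × 1471 mm.
K1: ⌊1471/2⌋ × 1040 = 735 × 1040 mm
K2: ⌊1040/2⌋ × 735 = 520 × 735 mm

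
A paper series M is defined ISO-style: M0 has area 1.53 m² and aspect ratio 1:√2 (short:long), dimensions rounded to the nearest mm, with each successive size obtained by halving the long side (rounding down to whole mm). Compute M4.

Let M0's short side be w mm. w · w√2 = 1.53 m² = 1,530,000 mm², so w ≈ 1040.1 mm and w√2 ≈ 1471.0 mm → M0 = 1040 × 1471 mm.
M1: ⌊1471/2⌋ × 1040 = 735 × 1040 mm
M2: ⌊1040/2⌋ × 735 = 520 × 735 mm
M3: ⌊735/2⌋ × 520 = 367 × 520 mm
M4: ⌊520/2⌋ × 367 = 260 × 367 mm

260 × 367 mm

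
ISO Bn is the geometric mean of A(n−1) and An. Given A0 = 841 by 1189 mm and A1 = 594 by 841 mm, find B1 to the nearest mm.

Short side: √(841 · 594) = √499554 ≈ 706.8 → 707 mm
Long side: √(1189 · 841) = √999949 ≈ 1000.0 → 1000 mm

707 × 1000 mm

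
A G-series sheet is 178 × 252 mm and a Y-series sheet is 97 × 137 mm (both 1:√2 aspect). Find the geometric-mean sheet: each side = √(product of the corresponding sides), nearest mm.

Short side: √(178 · 97) = √17266 ≈ 131.4 → 131 mm
Long side: √(252 · 137) = √34524 ≈ 185.8 → 186 mm

131 × 186 mm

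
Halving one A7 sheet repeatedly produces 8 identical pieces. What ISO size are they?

8 = 2^3, so 3 halving steps.
A7 → A8 → … → A10 after 3 steps.

A10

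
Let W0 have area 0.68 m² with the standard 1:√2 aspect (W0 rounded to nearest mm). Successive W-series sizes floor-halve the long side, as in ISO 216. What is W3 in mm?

245 × 346 mm

Let W0's short side be w mm. w · w√2 = 0.68 m² = 680,000 mm², so w ≈ 693.4 mm and w√2 ≈ 980.6 mm → W0 = 693 × 981 mm.
W1: ⌊981/2⌋ × 693 = 490 × 693 mm
W2: ⌊693/2⌋ × 490 = 346 × 490 mm
W3: ⌊490/2⌋ × 346 = 245 × 346 mm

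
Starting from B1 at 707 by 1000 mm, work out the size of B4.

250 × 353 mm

B2: ⌊1000/2⌋ × 707 = 500 × 707 mm
B3: ⌊707/2⌋ × 500 = 353 × 500 mm
B4: ⌊500/2⌋ × 353 = 250 × 353 mm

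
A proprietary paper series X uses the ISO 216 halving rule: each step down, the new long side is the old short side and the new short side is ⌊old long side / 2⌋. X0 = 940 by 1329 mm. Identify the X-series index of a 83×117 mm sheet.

X0: 940 × 1329 mm
X1: 664 × 940 mm
X2: 470 × 664 mm
X3: 332 × 470 mm
X4: 235 × 332 mm
X5: 166 × 235 mm
X6: 117 × 166 mm
X7: 83 × 117 mm
X8: 58 × 83 mm
→ matches X7.

X7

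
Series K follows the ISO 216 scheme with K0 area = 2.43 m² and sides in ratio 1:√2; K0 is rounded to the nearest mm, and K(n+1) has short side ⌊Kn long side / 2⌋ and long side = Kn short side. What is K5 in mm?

231 × 327 mm

Let K0's short side be w mm. w · w√2 = 2.43 m² = 2,430,000 mm², so w ≈ 1310.8 mm and w√2 ≈ 1853.8 mm → K0 = 1311 × 1854 mm.
K1: ⌊1854/2⌋ × 1311 = 927 × 1311 mm
K2: ⌊1311/2⌋ × 927 = 655 × 927 mm
K3: ⌊927/2⌋ × 655 = 463 × 655 mm
K4: ⌊655/2⌋ × 463 = 327 × 463 mm
K5: ⌊463/2⌋ × 327 = 231 × 327 mm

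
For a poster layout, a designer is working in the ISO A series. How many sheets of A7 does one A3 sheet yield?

16

Each ISO step halves the sheet: 1 × A3 → 2 × A4 → 4 × A5 → 8 × A6 → …
From A3 to A7 is 4 halving steps: 2^4 = 16.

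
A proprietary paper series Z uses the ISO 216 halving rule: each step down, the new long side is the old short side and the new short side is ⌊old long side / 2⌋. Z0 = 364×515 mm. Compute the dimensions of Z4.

Z1: ⌊515/2⌋ × 364 = 257 × 364 mm
Z2: ⌊364/2⌋ × 257 = 182 × 257 mm
Z3: ⌊257/2⌋ × 182 = 128 × 182 mm
Z4: ⌊182/2⌋ × 128 = 91 × 128 mm

91 × 128 mm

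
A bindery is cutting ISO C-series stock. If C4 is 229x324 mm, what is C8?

57 × 81 mm

C5: ⌊324/2⌋ × 229 = 162 × 229 mm
C6: ⌊229/2⌋ × 162 = 114 × 162 mm
C7: ⌊162/2⌋ × 114 = 81 × 114 mm
C8: ⌊114/2⌋ × 81 = 57 × 81 mm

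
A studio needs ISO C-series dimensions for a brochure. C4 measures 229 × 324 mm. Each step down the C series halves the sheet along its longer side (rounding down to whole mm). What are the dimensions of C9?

C5: ⌊324/2⌋ × 229 = 162 × 229 mm
C6: ⌊229/2⌋ × 162 = 114 × 162 mm
C7: ⌊162/2⌋ × 114 = 81 × 114 mm
C8: ⌊114/2⌋ × 81 = 57 × 81 mm
C9: ⌊81/2⌋ × 57 = 40 × 57 mm

40 × 57 mm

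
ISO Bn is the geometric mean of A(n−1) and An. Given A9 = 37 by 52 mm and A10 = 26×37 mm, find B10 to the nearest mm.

Short side: √(37 · 26) = √962 ≈ 31.0 → 31 mm
Long side: √(52 · 37) = √1924 ≈ 43.9 → 44 mm

31 × 44 mm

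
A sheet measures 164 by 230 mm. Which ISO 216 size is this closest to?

Aspect ratio 230/164 ≈ 1.402 — close to the ISO √2 ≈ 1.414.
In the C-series (envelope sizes, between A and B): C5 = 162 × 229 mm.
Off by 3 mm total — nearest standard size.

C5 (162 × 229 mm)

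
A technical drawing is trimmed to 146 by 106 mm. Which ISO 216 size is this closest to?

Aspect ratio 146/106 ≈ 1.377 (ISO target is √2 ≈ 1.414).
In the A-series (A0 area = 1 m²): A6 = 105 × 148 mm.
Off by 3 mm total — nearest standard size.

A6 (105 × 148 mm)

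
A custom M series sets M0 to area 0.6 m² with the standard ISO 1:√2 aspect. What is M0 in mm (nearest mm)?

Let the short side be w mm. Then w · w√2 = 0.6 m² = 600,000 mm².
w² = 600,000/√2, so w ≈ 651.4 mm; long side = w√2 ≈ 921.2 mm.

651 × 921 mm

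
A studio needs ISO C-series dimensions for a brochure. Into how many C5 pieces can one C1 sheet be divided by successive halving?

Each ISO step halves the sheet: 1 × C1 → 2 × C2 → 4 × C3 → 8 × C4 → …
From C1 to C5 is 4 halving steps: 2^4 = 16.

16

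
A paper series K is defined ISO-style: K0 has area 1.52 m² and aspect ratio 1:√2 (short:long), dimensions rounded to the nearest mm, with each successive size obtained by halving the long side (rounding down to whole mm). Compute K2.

Let K0's short side be w mm. w · w√2 = 1.52 m² = 1,520,000 mm², so w ≈ 1036.7 mm and w√2 ≈ 1466.2 mm → K0 = 1037 × 1466 mm.
K1: ⌊1466/2⌋ × 1037 = 733 × 1037 mm
K2: ⌊1037/2⌋ × 733 = 518 × 733 mm

518 × 733 mm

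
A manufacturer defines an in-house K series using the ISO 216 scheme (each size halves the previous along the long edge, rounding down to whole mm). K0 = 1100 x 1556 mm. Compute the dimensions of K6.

K1: ⌊1556/2⌋ × 1100 = 778 × 1100 mm
K2: ⌊1100/2⌋ × 778 = 550 × 778 mm
K3: ⌊778/2⌋ × 550 = 389 × 550 mm
K4: ⌊550/2⌋ × 389 = 275 × 389 mm
K5: ⌊389/2⌋ × 275 = 194 × 275 mm
K6: ⌊275/2⌋ × 194 = 137 × 194 mm

137 × 194 mm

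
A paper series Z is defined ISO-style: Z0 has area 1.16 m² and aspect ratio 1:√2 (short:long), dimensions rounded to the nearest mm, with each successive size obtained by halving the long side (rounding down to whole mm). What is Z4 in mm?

226 × 320 mm

Let Z0's short side be w mm. w · w√2 = 1.16 m² = 1,160,000 mm², so w ≈ 905.7 mm and w√2 ≈ 1280.8 mm → Z0 = 906 × 1281 mm.
Z1: ⌊1281/2⌋ × 906 = 640 × 906 mm
Z2: ⌊906/2⌋ × 640 = 453 × 640 mm
Z3: ⌊640/2⌋ × 453 = 320 × 453 mm
Z4: ⌊453/2⌋ × 320 = 226 × 320 mm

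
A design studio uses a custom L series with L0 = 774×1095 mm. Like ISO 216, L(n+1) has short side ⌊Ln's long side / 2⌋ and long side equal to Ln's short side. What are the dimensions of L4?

L1: ⌊1095/2⌋ × 774 = 547 × 774 mm
L2: ⌊774/2⌋ × 547 = 387 × 547 mm
L3: ⌊547/2⌋ × 387 = 273 × 387 mm
L4: ⌊387/2⌋ × 273 = 193 × 273 mm

193 × 273 mm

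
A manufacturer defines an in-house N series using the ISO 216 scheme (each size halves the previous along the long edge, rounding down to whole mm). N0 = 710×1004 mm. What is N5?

125 × 177 mm

N1: ⌊1004/2⌋ × 710 = 502 × 710 mm
N2: ⌊710/2⌋ × 502 = 355 × 502 mm
N3: ⌊502/2⌋ × 355 = 251 × 355 mm
N4: ⌊355/2⌋ × 251 = 177 × 251 mm
N5: ⌊251/2⌋ × 177 = 125 × 177 mm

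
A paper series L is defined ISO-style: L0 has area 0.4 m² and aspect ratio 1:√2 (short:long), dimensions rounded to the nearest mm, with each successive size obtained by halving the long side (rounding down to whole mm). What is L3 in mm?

188 × 266 mm

Let L0's short side be w mm. w · w√2 = 0.4 m² = 400,000 mm², so w ≈ 531.8 mm and w√2 ≈ 752.1 mm → L0 = 532 × 752 mm.
L1: ⌊752/2⌋ × 532 = 376 × 532 mm
L2: ⌊532/2⌋ × 376 = 266 × 376 mm
L3: ⌊376/2⌋ × 266 = 188 × 266 mm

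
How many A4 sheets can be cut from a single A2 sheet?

Each ISO step halves the sheet: 1 × A2 → 2 × A3 → 4 × A4
From A2 to A4 is 2 halving steps: 2^2 = 4.

4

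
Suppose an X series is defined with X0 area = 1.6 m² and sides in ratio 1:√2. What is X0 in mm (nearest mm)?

1064 × 1504 mm

Let the short side be w mm. Then w · w√2 = 1.6 m² = 1,600,000 mm².
w² = 1,600,000/√2, so w ≈ 1063.7 mm; long side = w√2 ≈ 1504.2 mm.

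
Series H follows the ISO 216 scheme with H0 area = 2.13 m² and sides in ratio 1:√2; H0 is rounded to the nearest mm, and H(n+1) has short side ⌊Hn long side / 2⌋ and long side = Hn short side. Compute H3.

434 × 613 mm

Let H0's short side be w mm. w · w√2 = 2.13 m² = 2,130,000 mm², so w ≈ 1227.2 mm and w√2 ≈ 1735.6 mm → H0 = 1227 × 1736 mm.
H1: ⌊1736/2⌋ × 1227 = 868 × 1227 mm
H2: ⌊1227/2⌋ × 868 = 613 × 868 mm
H3: ⌊868/2⌋ × 613 = 434 × 613 mm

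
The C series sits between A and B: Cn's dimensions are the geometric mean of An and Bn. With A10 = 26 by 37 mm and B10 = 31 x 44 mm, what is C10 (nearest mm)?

28 × 40 mm

Short side: √(26 · 31) = √806 ≈ 28.4 → 28 mm
Long side: √(37 · 44) = √1628 ≈ 40.3 → 40 mm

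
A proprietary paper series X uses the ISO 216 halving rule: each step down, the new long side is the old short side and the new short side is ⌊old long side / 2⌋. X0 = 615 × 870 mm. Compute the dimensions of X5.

X1: ⌊870/2⌋ × 615 = 435 × 615 mm
X2: ⌊615/2⌋ × 435 = 307 × 435 mm
X3: ⌊435/2⌋ × 307 = 217 × 307 mm
X4: ⌊307/2⌋ × 217 = 153 × 217 mm
X5: ⌊217/2⌋ × 153 = 108 × 153 mm

108 × 153 mm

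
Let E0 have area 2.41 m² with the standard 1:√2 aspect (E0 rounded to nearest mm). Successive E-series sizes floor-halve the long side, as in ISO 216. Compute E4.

Let E0's short side be w mm. w · w√2 = 2.41 m² = 2,410,000 mm², so w ≈ 1305.4 mm and w√2 ≈ 1846.1 mm → E0 = 1305 × 1846 mm.
E1: ⌊1846/2⌋ × 1305 = 923 × 1305 mm
E2: ⌊1305/2⌋ × 923 = 652 × 923 mm
E3: ⌊923/2⌋ × 652 = 461 × 652 mm
E4: ⌊652/2⌋ × 461 = 326 × 461 mm

326 × 461 mm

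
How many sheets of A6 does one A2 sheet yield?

Each ISO step halves the sheet: 1 × A2 → 2 × A3 → 4 × A4 → 8 × A5 → …
From A2 to A6 is 4 halving steps: 2^4 = 16.

16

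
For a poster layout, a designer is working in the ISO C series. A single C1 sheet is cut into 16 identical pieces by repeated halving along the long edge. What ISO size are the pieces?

C5

16 = 2^4, so 4 halving steps.
C1 → C2 → … → C5 after 4 steps.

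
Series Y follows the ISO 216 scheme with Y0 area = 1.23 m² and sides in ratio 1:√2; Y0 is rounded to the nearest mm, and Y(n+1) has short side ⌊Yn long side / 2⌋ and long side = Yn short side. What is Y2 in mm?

466 × 659 mm

Let Y0's short side be w mm. w · w√2 = 1.23 m² = 1,230,000 mm², so w ≈ 932.6 mm and w√2 ≈ 1318.9 mm → Y0 = 933 × 1319 mm.
Y1: ⌊1319/2⌋ × 933 = 659 × 933 mm
Y2: ⌊933/2⌋ × 659 = 466 × 659 mm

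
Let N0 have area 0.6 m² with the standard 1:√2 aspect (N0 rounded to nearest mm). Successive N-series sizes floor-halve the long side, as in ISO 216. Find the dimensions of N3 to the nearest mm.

230 × 325 mm

Let N0's short side be w mm. w · w√2 = 0.6 m² = 600,000 mm², so w ≈ 651.4 mm and w√2 ≈ 921.2 mm → N0 = 651 × 921 mm.
N1: ⌊921/2⌋ × 651 = 460 × 651 mm
N2: ⌊651/2⌋ × 460 = 325 × 460 mm
N3: ⌊460/2⌋ × 325 = 230 × 325 mm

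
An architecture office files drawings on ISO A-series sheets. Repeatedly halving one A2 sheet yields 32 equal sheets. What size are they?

A7

32 = 2^5, so 5 halving steps.
A2 → A3 → … → A7 after 5 steps.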